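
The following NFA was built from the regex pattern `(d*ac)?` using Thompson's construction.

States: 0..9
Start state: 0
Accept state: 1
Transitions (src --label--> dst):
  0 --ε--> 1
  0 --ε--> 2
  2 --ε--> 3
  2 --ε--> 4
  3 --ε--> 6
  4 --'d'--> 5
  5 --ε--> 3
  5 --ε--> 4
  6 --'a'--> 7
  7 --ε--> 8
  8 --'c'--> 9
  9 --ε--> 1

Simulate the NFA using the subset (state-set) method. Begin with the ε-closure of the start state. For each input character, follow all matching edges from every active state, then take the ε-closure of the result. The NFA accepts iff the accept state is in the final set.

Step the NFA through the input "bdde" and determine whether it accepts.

S₀ = ε-closure({0}) = {0,1,2,3,4,6}
'b' @ 1: {}  — no active states
rest 'dde' ignored (set empty)
after full input: {}  (accept=1 not in)

Answer: REJECT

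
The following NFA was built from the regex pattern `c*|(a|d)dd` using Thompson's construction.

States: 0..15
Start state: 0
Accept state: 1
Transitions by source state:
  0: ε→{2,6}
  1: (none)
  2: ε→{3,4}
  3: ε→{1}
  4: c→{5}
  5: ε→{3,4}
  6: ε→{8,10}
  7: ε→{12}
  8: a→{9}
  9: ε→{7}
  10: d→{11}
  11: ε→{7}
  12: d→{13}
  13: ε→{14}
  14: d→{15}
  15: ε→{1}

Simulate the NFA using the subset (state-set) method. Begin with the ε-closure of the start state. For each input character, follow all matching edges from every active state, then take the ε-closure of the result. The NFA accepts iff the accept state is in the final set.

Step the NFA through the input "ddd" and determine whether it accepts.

start: ε-closure({0}) = {0,1,2,3,4,6,8,10}
'd' @ 1: {7,11,12}
'd' @ 2: {13,14}
'd' @ 3: {1,15}  [accepting]
final: {1,15}; accept 1 in set

Answer: ACCEPT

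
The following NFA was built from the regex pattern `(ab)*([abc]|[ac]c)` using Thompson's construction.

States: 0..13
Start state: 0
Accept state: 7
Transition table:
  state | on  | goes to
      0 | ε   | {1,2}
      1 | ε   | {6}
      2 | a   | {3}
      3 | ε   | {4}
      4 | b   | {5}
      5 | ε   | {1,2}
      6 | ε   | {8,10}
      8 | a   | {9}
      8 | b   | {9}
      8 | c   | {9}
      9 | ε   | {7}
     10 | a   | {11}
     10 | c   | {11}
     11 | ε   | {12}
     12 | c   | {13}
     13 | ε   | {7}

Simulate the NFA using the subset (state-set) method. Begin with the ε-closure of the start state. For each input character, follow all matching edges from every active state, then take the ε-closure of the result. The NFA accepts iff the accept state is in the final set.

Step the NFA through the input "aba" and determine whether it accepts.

initial (ε-close {0}): {0,1,2,6,8,10}
'a' @ 1: {3,4,7,9,11,12}  (accept∈set)
'b' @ 2: {1,2,5,6,8,10}
'a' @ 3: {3,4,7,9,11,12}  (accept∈set)
final: {3,4,7,9,11,12}; accept 7 in set

Answer: ACCEPT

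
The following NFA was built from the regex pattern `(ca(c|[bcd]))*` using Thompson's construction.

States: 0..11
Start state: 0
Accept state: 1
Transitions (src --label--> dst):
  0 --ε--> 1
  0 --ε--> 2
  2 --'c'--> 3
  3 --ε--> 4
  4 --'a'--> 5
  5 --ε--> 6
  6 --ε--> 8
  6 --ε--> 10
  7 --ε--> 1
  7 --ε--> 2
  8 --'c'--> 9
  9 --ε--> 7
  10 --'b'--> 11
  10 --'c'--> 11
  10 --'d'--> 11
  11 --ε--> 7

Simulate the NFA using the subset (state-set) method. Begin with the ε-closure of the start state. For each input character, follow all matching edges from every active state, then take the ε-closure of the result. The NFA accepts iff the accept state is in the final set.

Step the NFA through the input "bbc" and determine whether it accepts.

initial (ε-close {0}): {0,1,2}
'b' @ 1: {}  — dead — no transitions
rest 'bc' ignored (set empty)
after full input: {}  (accept=1 not in)

Answer: REJECT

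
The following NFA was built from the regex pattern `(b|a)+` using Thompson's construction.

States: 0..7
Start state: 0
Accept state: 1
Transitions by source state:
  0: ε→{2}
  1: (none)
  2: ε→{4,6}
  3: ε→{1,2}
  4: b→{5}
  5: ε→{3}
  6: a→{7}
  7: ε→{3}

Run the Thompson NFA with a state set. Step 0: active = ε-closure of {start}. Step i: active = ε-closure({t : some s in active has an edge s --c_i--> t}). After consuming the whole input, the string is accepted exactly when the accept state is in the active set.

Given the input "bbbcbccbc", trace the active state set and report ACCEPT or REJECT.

initial (ε-close {0}): {0,2,4,6}
'b' @ 1: {1,2,3,4,5,6}  ✓accept
'b' @ 2: {1,2,3,4,5,6}  ✓accept
'b' @ 3: {1,2,3,4,5,6}  ✓accept
'c' @ 4: {}  — no active states
rest 'bccbc' ignored (set empty)
end set {} — state 1 not in

Answer: REJECT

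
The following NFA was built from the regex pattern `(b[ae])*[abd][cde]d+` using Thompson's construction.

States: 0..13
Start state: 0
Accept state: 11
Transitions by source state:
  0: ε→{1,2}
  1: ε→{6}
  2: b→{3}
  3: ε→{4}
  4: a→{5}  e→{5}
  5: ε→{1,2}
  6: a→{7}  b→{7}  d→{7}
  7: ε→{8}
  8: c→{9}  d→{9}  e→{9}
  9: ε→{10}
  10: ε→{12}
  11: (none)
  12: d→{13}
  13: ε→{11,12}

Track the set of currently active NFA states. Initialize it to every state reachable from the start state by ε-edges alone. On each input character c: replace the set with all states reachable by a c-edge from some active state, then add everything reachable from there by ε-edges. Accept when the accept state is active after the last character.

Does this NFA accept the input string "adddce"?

start: ε-closure({0}) = {0,1,2,6}
'a' @ 1: {7,8}
'd' @ 2: {9,10,12}
'd' @ 3: {11,12,13}  ✓accept
'd' @ 4: {11,12,13}  ✓accept
'c' @ 5: {}  — state set empty
rest 'e' ignored (set empty)
final: {}; accept 11 not in set

Answer: REJECT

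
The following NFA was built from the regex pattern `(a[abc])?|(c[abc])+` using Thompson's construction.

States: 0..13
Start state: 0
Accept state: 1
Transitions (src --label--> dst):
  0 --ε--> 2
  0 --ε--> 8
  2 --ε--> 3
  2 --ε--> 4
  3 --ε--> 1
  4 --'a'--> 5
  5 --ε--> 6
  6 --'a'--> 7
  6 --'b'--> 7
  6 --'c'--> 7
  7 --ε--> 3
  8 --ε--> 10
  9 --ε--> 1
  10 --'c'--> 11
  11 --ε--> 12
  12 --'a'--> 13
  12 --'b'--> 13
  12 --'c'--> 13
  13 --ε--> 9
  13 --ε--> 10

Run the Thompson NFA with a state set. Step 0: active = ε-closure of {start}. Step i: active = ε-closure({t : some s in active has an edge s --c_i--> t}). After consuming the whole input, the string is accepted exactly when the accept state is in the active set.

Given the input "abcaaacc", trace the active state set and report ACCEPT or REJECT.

Answer: REJECT

Trace:
initial (ε-close {0}): {0,1,2,3,4,8,10}
'a' @ 1: {5,6}
'b' @ 2: {1,3,7}  ✓accept
'c' @ 3: {}  — no active states
rest 'aaacc' ignored (set empty)
after full input: {}  (accept=1 not in)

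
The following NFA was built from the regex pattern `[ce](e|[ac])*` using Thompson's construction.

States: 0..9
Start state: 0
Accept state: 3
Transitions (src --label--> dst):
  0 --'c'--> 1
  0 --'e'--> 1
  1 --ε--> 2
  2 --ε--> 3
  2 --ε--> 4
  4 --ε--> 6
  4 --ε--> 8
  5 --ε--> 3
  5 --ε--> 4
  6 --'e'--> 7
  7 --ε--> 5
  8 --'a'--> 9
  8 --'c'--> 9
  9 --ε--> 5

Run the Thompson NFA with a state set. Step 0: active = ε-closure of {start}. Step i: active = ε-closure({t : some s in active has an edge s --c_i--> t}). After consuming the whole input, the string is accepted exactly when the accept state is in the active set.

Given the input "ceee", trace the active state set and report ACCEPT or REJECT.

Answer: ACCEPT

Steps:
start: ε-closure({0}) = {0}
'c' @ 1: {1,2,3,4,6,8}  [accepting]
'e' @ 2: {3,4,5,6,7,8}  [accepting]
'e' @ 3: {3,4,5,6,7,8}  [accepting]
'e' @ 4: {3,4,5,6,7,8}  [accepting]
final: {3,4,5,6,7,8}; accept 3 in set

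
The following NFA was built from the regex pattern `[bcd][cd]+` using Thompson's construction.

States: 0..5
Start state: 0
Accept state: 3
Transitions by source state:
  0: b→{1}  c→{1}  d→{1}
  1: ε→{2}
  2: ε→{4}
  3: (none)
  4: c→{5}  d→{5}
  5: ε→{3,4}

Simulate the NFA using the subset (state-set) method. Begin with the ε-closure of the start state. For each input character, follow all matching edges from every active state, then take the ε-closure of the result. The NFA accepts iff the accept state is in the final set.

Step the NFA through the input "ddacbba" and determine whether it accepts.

Answer: REJECT

Derivation:
initial (ε-close {0}): {0}
'd' @ 1: {1,2,4}
'd' @ 2: {3,4,5}  (accept∈set)
'a' @ 3: {}  — no active states
rest 'cbba' ignored (set empty)
after full input: {}  (accept=3 not in)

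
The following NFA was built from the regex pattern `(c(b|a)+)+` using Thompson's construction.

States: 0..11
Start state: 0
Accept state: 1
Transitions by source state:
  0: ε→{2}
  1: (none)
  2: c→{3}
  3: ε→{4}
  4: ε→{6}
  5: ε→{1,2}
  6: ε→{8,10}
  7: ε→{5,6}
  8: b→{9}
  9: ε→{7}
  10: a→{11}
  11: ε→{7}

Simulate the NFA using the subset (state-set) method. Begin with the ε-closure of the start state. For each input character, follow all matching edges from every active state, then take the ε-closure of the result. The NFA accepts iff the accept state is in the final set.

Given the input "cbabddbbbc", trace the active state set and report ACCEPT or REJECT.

Answer: REJECT

Derivation:
start: ε-closure({0}) = {0,2}
'c' @ 1: {3,4,6,8,10}
'b' @ 2: {1,2,5,6,7,8,9,10}  [accepting]
'a' @ 3: {1,2,5,6,7,8,10,11}  [accepting]
'b' @ 4: {1,2,5,6,7,8,9,10}  [accepting]
'd' @ 5: {}  — dead — no transitions
rest 'dbbbc' ignored (set empty)
final: {}; accept 1 not in set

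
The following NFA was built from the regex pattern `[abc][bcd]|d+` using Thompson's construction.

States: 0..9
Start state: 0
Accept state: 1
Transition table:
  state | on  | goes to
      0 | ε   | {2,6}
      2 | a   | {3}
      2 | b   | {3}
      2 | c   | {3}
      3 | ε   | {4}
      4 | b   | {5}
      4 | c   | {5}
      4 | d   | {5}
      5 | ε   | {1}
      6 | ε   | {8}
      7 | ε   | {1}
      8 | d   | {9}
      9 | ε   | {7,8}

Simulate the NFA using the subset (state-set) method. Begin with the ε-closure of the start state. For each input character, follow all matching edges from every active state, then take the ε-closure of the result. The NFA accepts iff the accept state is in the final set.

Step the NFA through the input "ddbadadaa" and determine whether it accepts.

S₀ = ε-closure({0}) = {0,2,6,8}
'd' @ 1: {1,7,8,9}  (accept∈set)
'd' @ 2: {1,7,8,9}  (accept∈set)
'b' @ 3: {}  — dead — no transitions
rest 'adadaa' ignored (set empty)
final: {}; accept 1 not in set

Answer: REJECT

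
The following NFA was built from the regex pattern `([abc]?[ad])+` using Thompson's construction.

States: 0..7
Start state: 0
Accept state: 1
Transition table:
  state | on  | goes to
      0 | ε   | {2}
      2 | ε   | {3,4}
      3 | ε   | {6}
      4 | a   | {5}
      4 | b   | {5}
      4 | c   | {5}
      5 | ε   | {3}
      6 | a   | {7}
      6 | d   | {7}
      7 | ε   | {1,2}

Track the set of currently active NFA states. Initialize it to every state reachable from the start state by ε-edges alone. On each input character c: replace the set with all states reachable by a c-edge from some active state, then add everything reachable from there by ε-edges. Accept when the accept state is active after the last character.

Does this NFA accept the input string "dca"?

S₀ = ε-closure({0}) = {0,2,3,4,6}
'd' @ 1: {1,2,3,4,6,7}  (accept∈set)
'c' @ 2: {3,5,6}
'a' @ 3: {1,2,3,4,6,7}  (accept∈set)
final: {1,2,3,4,6,7}; accept 1 in set

Answer: ACCEPT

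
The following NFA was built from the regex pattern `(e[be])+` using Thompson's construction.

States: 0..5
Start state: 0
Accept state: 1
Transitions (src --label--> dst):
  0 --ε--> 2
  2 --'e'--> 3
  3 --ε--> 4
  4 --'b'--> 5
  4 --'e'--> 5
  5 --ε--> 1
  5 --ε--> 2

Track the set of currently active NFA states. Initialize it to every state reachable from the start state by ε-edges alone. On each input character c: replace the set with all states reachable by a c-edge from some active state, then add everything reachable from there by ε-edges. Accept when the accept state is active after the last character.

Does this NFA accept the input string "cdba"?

initial (ε-close {0}): {0,2}
'c' @ 1: {}  — state set empty
rest 'dba' ignored (set empty)
final: {}; accept 1 not in set

Answer: REJECT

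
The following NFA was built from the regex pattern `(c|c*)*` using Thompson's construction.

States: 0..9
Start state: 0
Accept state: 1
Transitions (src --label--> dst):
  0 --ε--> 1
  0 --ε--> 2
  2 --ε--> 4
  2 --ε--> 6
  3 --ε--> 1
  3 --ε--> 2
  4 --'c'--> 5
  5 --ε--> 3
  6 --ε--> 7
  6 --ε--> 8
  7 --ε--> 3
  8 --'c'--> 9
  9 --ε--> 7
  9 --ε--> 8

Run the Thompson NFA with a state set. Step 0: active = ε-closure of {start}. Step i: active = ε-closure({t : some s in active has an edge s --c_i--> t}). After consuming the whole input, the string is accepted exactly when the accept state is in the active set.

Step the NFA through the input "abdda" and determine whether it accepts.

initial (ε-close {0}): {0,1,2,3,4,6,7,8}
'a' @ 1: {}  — dead — no transitions
rest 'bdda' ignored (set empty)
end set {} — state 1 not in

Answer: REJECT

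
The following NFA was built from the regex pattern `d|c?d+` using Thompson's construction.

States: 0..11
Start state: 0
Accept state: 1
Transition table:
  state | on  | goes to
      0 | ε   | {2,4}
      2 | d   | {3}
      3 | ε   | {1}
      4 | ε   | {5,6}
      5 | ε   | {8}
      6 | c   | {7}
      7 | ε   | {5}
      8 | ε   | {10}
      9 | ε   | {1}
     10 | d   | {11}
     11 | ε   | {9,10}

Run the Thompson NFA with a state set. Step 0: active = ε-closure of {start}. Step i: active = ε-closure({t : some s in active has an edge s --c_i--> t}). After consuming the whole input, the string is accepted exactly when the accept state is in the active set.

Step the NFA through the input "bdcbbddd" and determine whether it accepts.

Answer: REJECT

Derivation:
initial (ε-close {0}): {0,2,4,5,6,8,10}
'b' @ 1: {}  — state set empty
rest 'dcbbddd' ignored (set empty)
after full input: {}  (accept=1 not in)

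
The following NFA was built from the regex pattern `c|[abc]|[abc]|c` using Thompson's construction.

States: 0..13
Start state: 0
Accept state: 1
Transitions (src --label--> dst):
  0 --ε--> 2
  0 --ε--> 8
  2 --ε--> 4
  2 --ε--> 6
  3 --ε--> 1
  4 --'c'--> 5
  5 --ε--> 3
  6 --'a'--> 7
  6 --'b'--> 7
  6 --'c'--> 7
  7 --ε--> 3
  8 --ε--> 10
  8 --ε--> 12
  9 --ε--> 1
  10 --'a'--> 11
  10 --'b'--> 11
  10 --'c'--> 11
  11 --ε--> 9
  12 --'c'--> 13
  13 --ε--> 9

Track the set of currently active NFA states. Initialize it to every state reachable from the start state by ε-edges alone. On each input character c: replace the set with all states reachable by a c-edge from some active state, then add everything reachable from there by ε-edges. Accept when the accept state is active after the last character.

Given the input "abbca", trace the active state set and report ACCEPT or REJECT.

Answer: REJECT

Derivation:
start: ε-closure({0}) = {0,2,4,6,8,10,12}
'a' @ 1: {1,3,7,9,11}  ✓accept
'b' @ 2: {}  — state set empty
rest 'bca' ignored (set empty)
final: {}; accept 1 not in set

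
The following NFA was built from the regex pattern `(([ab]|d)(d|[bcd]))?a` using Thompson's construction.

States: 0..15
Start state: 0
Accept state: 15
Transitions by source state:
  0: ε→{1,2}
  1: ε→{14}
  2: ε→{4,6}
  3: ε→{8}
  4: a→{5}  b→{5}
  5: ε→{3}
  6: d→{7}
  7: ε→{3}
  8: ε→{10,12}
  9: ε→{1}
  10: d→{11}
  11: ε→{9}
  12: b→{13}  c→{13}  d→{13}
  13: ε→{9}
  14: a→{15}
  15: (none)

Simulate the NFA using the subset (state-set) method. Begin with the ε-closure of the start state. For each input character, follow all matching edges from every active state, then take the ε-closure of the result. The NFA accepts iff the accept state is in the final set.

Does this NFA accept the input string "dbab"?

start: ε-closure({0}) = {0,1,2,4,6,14}
'd' @ 1: {3,7,8,10,12}
'b' @ 2: {1,9,13,14}
'a' @ 3: {15}  (accept∈set)
'b' @ 4: {}  — no active states
after full input: {}  (accept=15 not in)

Answer: REJECT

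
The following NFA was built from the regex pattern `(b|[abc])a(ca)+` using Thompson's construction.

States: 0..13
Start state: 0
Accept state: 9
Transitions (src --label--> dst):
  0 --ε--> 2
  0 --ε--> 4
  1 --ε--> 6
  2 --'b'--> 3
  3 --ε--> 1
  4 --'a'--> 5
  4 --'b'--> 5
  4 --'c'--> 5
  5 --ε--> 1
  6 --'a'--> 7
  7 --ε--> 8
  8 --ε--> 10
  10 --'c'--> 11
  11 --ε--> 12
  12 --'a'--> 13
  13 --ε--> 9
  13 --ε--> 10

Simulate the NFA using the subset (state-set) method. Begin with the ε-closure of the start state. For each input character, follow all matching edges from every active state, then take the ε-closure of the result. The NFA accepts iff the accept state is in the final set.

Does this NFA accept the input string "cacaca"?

Answer: ACCEPT

Trace:
S₀ = ε-closure({0}) = {0,2,4}
'c' @ 1: {1,5,6}
'a' @ 2: {7,8,10}
'c' @ 3: {11,12}
'a' @ 4: {9,10,13}  (accept∈set)
'c' @ 5: {11,12}
'a' @ 6: {9,10,13}  (accept∈set)
final: {9,10,13}; accept 9 in set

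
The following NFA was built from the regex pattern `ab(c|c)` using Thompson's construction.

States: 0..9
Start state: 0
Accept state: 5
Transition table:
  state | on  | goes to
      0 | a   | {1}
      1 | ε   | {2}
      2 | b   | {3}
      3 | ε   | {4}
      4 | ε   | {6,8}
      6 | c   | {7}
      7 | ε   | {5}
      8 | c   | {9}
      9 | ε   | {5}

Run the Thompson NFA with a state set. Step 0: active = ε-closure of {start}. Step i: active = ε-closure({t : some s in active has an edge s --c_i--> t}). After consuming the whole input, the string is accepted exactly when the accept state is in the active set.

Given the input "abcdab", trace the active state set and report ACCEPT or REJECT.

Answer: REJECT

Steps:
S₀ = ε-closure({0}) = {0}
'a' @ 1: {1,2}
'b' @ 2: {3,4,6,8}
'c' @ 3: {5,7,9}  ✓accept
'd' @ 4: {}  — no active states
rest 'ab' ignored (set empty)
final: {}; accept 5 not in set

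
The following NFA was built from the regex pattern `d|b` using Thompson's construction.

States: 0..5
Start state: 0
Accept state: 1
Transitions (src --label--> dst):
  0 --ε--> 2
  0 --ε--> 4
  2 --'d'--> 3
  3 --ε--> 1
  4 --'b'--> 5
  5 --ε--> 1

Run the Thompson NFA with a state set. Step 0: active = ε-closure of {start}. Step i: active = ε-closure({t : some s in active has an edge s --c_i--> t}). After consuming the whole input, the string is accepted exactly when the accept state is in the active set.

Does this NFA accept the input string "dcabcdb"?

S₀ = ε-closure({0}) = {0,2,4}
'd' @ 1: {1,3}  (accept∈set)
'c' @ 2: {}  — dead — no transitions
rest 'abcdb' ignored (set empty)
final: {}; accept 1 not in set

Answer: REJECT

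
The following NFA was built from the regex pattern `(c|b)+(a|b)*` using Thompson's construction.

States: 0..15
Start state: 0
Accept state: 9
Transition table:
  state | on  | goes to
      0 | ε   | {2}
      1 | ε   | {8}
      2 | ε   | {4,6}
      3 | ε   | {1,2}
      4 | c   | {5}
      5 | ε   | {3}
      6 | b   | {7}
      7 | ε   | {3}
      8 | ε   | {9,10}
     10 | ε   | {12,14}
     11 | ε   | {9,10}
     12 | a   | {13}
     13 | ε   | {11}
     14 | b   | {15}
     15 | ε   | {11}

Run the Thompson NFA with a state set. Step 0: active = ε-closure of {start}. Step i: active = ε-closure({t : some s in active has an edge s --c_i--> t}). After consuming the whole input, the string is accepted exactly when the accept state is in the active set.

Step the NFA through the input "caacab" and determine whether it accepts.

initial (ε-close {0}): {0,2,4,6}
'c' @ 1: {1,2,3,4,5,6,8,9,10,12,14}  (accept∈set)
'a' @ 2: {9,10,11,12,13,14}  (accept∈set)
'a' @ 3: {9,10,11,12,13,14}  (accept∈set)
'c' @ 4: {}  — no active states
rest 'ab' ignored (set empty)
final: {}; accept 9 not in set

Answer: REJECT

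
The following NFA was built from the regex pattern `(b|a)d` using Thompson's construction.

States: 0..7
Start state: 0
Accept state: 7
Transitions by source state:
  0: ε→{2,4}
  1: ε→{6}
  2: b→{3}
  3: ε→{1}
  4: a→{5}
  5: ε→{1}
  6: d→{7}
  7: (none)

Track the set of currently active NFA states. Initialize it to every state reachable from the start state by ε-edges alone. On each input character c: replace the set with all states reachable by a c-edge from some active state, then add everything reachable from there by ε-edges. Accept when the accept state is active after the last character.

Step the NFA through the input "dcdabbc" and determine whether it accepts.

Answer: REJECT

Steps:
S₀ = ε-closure({0}) = {0,2,4}
'd' @ 1: {}  — state set empty
rest 'cdabbc' ignored (set empty)
final: {}; accept 7 not in set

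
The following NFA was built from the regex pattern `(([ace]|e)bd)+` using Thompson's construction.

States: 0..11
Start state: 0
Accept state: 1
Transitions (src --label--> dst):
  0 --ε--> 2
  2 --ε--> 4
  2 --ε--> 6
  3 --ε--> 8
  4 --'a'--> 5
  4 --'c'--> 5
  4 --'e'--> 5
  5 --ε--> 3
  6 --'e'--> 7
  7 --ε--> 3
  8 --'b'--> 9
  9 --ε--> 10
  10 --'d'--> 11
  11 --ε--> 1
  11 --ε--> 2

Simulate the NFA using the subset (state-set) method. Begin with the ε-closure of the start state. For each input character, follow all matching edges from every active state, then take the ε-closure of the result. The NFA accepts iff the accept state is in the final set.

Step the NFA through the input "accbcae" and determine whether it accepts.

S₀ = ε-closure({0}) = {0,2,4,6}
'a' @ 1: {3,5,8}
'c' @ 2: {}  — state set empty
rest 'cbcae' ignored (set empty)
after full input: {}  (accept=1 not in)

Answer: REJECT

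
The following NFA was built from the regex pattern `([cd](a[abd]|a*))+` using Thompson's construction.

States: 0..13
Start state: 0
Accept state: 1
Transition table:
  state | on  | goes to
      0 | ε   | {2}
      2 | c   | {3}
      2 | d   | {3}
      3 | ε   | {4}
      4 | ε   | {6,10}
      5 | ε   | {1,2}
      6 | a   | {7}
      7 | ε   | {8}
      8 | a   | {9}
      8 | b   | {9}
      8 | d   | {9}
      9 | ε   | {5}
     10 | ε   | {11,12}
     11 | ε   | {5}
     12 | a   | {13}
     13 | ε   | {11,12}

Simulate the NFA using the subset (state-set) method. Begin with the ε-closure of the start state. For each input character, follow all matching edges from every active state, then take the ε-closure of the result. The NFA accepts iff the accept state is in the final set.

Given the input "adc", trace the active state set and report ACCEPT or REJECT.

start: ε-closure({0}) = {0,2}
'a' @ 1: {}  — state set empty
rest 'dc' ignored (set empty)
final: {}; accept 1 not in set

Answer: REJECT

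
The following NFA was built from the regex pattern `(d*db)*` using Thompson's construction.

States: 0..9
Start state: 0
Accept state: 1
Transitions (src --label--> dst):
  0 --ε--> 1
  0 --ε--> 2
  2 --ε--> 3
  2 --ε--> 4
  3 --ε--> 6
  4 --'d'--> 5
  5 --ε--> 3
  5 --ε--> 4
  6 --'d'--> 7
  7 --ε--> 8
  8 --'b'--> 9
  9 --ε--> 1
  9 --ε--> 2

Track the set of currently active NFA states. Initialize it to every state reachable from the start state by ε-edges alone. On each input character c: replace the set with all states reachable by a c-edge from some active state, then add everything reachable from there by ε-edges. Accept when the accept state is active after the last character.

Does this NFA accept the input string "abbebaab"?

Answer: REJECT

Steps:
S₀ = ε-closure({0}) = {0,1,2,3,4,6}
'a' @ 1: {}  — no active states
rest 'bbebaab' ignored (set empty)
end set {} — state 1 not in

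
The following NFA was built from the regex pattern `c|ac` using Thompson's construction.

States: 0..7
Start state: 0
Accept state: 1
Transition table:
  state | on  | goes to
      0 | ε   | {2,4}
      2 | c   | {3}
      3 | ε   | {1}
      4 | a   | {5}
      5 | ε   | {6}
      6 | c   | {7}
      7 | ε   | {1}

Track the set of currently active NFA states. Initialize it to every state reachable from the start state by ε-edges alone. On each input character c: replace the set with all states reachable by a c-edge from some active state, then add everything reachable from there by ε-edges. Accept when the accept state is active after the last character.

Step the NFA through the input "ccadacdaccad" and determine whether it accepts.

Answer: REJECT

Trace:
initial (ε-close {0}): {0,2,4}
'c' @ 1: {1,3}  ✓accept
'c' @ 2: {}  — no active states
rest 'adacdaccad' ignored (set empty)
end set {} — state 1 not in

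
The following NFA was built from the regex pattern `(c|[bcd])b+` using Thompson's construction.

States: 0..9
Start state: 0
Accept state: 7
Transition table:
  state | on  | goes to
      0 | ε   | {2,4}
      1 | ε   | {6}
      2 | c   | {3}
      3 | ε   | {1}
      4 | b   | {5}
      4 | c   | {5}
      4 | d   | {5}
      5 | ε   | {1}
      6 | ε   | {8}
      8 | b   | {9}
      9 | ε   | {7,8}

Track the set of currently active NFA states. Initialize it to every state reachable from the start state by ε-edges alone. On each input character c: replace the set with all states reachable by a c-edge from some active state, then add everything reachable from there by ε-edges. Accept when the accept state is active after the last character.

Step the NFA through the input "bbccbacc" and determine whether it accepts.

initial (ε-close {0}): {0,2,4}
'b' @ 1: {1,5,6,8}
'b' @ 2: {7,8,9}  ✓accept
'c' @ 3: {}  — state set empty
rest 'cbacc' ignored (set empty)
end set {} — state 7 not in

Answer: REJECT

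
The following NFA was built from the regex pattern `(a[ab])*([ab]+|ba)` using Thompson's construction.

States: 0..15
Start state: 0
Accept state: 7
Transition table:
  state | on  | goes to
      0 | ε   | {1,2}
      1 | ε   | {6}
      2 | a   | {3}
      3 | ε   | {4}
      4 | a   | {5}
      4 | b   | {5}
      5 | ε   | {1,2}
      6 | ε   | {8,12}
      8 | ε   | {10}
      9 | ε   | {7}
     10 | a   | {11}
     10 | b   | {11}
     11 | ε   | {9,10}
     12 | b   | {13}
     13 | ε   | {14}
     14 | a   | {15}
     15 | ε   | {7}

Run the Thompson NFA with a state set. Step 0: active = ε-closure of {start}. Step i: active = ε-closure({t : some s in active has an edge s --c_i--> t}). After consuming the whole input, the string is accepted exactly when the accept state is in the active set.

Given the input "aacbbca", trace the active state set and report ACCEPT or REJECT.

Answer: REJECT

Steps:
initial (ε-close {0}): {0,1,2,6,8,10,12}
'a' @ 1: {3,4,7,9,10,11}  ✓accept
'a' @ 2: {1,2,5,6,7,8,9,10,11,12}  ✓accept
'c' @ 3: {}  — no active states
rest 'bbca' ignored (set empty)
end set {} — state 7 not in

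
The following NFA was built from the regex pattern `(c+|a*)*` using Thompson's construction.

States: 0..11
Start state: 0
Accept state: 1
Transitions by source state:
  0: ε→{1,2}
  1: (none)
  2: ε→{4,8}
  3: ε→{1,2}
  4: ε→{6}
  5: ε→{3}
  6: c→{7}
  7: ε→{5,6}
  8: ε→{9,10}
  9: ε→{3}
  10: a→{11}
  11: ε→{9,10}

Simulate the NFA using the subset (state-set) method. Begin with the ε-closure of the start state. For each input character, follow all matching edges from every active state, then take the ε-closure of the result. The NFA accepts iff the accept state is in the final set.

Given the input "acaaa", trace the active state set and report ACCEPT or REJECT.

Answer: ACCEPT

Derivation:
S₀ = ε-closure({0}) = {0,1,2,3,4,6,8,9,10}
'a' @ 1: {1,2,3,4,6,8,9,10,11}  (accept∈set)
'c' @ 2: {1,2,3,4,5,6,7,8,9,10}  (accept∈set)
'a' @ 3: {1,2,3,4,6,8,9,10,11}  (accept∈set)
'a' @ 4: {1,2,3,4,6,8,9,10,11}  (accept∈set)
'a' @ 5: {1,2,3,4,6,8,9,10,11}  (accept∈set)
final: {1,2,3,4,6,8,9,10,11}; accept 1 in set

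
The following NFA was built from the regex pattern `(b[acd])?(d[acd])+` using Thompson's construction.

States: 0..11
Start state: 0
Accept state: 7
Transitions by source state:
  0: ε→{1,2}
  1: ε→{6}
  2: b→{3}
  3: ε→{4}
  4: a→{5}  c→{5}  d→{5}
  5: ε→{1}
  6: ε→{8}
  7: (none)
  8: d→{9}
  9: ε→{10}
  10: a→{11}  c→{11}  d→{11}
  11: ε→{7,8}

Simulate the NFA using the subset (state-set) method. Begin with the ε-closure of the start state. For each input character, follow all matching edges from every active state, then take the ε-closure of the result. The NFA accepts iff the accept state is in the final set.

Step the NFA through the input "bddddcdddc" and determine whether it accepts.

initial (ε-close {0}): {0,1,2,6,8}
'b' @ 1: {3,4}
'd' @ 2: {1,5,6,8}
'd' @ 3: {9,10}
'd' @ 4: {7,8,11}  ✓accept
'd' @ 5: {9,10}
'c' @ 6: {7,8,11}  ✓accept
'd' @ 7: {9,10}
'd' @ 8: {7,8,11}  ✓accept
'd' @ 9: {9,10}
'c' @ 10: {7,8,11}  ✓accept
final: {7,8,11}; accept 7 in set

Answer: ACCEPT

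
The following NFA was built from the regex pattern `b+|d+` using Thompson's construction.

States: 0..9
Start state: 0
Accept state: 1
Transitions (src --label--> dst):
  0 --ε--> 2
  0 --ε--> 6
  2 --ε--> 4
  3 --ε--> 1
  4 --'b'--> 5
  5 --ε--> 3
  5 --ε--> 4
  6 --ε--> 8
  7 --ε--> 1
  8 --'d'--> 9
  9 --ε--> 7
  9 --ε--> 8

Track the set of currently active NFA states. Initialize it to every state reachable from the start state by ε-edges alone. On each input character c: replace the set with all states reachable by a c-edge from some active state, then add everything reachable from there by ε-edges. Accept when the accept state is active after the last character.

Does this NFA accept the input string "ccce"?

initial (ε-close {0}): {0,2,4,6,8}
'c' @ 1: {}  — dead — no transitions
rest 'cce' ignored (set empty)
end set {} — state 1 not in

Answer: REJECT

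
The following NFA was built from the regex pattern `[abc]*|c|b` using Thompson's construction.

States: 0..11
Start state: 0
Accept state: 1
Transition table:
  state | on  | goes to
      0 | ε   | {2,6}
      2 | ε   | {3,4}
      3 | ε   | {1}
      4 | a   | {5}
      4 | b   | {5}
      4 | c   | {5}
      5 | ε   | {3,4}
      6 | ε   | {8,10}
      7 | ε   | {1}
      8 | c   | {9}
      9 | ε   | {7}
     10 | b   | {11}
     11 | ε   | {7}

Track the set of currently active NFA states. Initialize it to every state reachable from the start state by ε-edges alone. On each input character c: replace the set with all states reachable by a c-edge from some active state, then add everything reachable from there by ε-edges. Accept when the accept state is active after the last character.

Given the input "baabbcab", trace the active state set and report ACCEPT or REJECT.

Answer: ACCEPT

Trace:
initial (ε-close {0}): {0,1,2,3,4,6,8,10}
'b' @ 1: {1,3,4,5,7,11}  ✓accept
'a' @ 2: {1,3,4,5}  ✓accept
'a' @ 3: {1,3,4,5}  ✓accept
'b' @ 4: {1,3,4,5}  ✓accept
'b' @ 5: {1,3,4,5}  ✓accept
'c' @ 6: {1,3,4,5}  ✓accept
'a' @ 7: {1,3,4,5}  ✓accept
'b' @ 8: {1,3,4,5}  ✓accept
after full input: {1,3,4,5}  (accept=1 in)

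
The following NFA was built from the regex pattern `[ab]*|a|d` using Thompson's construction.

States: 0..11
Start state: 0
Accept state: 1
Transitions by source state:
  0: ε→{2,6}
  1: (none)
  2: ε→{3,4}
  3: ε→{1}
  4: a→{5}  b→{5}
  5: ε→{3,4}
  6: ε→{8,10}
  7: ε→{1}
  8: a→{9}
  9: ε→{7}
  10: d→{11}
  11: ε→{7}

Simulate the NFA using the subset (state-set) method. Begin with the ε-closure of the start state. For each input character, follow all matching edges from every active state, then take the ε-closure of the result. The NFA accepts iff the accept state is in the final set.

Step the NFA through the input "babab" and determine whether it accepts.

Answer: ACCEPT

Derivation:
start: ε-closure({0}) = {0,1,2,3,4,6,8,10}
'b' @ 1: {1,3,4,5}  ✓accept
'a' @ 2: {1,3,4,5}  ✓accept
'b' @ 3: {1,3,4,5}  ✓accept
'a' @ 4: {1,3,4,5}  ✓accept
'b' @ 5: {1,3,4,5}  ✓accept
after full input: {1,3,4,5}  (accept=1 in)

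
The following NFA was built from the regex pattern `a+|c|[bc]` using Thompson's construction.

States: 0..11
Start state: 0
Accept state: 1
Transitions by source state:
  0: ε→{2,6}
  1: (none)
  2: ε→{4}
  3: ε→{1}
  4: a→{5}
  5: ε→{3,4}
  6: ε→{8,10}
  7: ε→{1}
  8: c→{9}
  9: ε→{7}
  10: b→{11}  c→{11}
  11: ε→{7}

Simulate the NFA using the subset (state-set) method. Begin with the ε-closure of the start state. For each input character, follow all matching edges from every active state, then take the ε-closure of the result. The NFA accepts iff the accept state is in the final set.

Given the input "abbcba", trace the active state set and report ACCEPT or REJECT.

Answer: REJECT

Derivation:
start: ε-closure({0}) = {0,2,4,6,8,10}
'a' @ 1: {1,3,4,5}  (accept∈set)
'b' @ 2: {}  — no active states
rest 'bcba' ignored (set empty)
after full input: {}  (accept=1 not in)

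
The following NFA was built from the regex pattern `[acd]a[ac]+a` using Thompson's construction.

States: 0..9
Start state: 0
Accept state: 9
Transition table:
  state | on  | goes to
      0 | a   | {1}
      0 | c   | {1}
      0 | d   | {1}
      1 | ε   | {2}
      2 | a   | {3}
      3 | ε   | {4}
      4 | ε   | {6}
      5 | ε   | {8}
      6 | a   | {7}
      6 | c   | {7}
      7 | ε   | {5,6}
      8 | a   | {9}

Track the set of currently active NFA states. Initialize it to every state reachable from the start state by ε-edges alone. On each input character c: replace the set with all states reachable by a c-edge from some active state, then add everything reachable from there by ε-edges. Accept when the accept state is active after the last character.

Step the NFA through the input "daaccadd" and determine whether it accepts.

initial (ε-close {0}): {0}
'd' @ 1: {1,2}
'a' @ 2: {3,4,6}
'a' @ 3: {5,6,7,8}
'c' @ 4: {5,6,7,8}
'c' @ 5: {5,6,7,8}
'a' @ 6: {5,6,7,8,9}  [accepting]
'd' @ 7: {}  — dead — no transitions
rest 'd' ignored (set empty)
final: {}; accept 9 not in set

Answer: REJECT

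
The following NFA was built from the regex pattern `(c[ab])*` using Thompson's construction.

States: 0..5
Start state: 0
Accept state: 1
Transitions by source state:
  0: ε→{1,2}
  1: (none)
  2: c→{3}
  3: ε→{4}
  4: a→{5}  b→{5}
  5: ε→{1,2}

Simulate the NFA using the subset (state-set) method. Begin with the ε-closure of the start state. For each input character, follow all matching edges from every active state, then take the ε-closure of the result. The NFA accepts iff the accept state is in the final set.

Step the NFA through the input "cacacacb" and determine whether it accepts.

Answer: ACCEPT

Steps:
S₀ = ε-closure({0}) = {0,1,2}
'c' @ 1: {3,4}
'a' @ 2: {1,2,5}  [accepting]
'c' @ 3: {3,4}
'a' @ 4: {1,2,5}  [accepting]
'c' @ 5: {3,4}
'a' @ 6: {1,2,5}  [accepting]
'c' @ 7: {3,4}
'b' @ 8: {1,2,5}  [accepting]
after full input: {1,2,5}  (accept=1 in)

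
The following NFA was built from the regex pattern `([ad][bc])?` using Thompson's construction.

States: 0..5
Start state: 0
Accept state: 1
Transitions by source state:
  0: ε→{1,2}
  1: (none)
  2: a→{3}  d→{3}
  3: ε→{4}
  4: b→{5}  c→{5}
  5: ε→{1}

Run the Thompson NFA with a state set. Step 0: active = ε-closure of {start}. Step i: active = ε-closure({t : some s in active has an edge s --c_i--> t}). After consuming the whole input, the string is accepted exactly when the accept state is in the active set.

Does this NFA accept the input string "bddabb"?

Answer: REJECT

Steps:
initial (ε-close {0}): {0,1,2}
'b' @ 1: {}  — state set empty
rest 'ddabb' ignored (set empty)
after full input: {}  (accept=1 not in)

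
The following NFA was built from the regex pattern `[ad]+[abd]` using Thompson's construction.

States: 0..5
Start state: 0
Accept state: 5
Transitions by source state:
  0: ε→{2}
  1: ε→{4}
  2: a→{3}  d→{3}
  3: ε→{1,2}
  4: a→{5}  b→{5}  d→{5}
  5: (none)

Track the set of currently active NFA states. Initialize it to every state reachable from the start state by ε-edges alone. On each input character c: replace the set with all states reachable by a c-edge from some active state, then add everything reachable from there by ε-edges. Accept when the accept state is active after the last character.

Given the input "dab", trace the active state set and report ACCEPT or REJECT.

initial (ε-close {0}): {0,2}
'd' @ 1: {1,2,3,4}
'a' @ 2: {1,2,3,4,5}  ✓accept
'b' @ 3: {5}  ✓accept
final: {5}; accept 5 in set

Answer: ACCEPT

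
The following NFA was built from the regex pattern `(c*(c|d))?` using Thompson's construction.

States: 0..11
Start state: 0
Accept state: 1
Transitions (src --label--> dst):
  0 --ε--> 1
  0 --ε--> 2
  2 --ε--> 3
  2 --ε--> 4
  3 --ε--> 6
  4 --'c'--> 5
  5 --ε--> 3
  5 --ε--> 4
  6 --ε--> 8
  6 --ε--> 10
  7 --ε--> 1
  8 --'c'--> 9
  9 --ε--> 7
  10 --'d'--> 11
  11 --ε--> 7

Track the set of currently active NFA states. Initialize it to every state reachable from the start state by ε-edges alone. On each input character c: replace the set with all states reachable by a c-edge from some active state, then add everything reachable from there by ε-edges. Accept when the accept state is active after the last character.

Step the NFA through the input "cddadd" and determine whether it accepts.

S₀ = ε-closure({0}) = {0,1,2,3,4,6,8,10}
'c' @ 1: {1,3,4,5,6,7,8,9,10}  (accept∈set)
'd' @ 2: {1,7,11}  (accept∈set)
'd' @ 3: {}  — no active states
rest 'add' ignored (set empty)
final: {}; accept 1 not in set

Answer: REJECT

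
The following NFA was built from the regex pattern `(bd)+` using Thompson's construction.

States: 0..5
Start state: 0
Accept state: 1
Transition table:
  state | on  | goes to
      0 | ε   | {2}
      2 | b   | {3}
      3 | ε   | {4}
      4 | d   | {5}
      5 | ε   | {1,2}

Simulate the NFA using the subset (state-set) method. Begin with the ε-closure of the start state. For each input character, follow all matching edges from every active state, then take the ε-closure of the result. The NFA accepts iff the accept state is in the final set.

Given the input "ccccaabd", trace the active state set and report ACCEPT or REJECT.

Answer: REJECT

Trace:
S₀ = ε-closure({0}) = {0,2}
'c' @ 1: {}  — no active states
rest 'cccaabd' ignored (set empty)
final: {}; accept 1 not in set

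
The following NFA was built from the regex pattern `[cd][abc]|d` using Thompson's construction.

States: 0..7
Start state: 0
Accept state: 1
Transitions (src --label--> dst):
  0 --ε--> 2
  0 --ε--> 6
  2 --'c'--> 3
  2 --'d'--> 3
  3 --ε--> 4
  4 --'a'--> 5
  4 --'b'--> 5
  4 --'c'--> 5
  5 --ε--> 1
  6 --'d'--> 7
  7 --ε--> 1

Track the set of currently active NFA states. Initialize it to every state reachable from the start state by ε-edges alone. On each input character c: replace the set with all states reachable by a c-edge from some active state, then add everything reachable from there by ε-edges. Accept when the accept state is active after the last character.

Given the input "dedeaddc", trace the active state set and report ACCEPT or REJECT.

Answer: REJECT

Trace:
start: ε-closure({0}) = {0,2,6}
'd' @ 1: {1,3,4,7}  [accepting]
'e' @ 2: {}  — no active states
rest 'deaddc' ignored (set empty)
end set {} — state 1 not in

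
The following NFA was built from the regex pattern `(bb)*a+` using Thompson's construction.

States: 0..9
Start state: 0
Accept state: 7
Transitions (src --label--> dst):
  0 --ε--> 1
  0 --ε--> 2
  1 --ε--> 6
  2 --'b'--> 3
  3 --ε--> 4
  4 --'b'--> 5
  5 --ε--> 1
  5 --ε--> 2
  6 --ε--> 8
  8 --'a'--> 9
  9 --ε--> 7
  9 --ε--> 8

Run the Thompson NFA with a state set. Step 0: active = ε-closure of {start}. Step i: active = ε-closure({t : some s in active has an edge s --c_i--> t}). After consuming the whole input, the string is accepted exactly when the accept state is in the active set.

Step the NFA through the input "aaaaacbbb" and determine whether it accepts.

Answer: REJECT

Steps:
initial (ε-close {0}): {0,1,2,6,8}
'a' @ 1: {7,8,9}  ✓accept
'a' @ 2: {7,8,9}  ✓accept
'a' @ 3: {7,8,9}  ✓accept
'a' @ 4: {7,8,9}  ✓accept
'a' @ 5: {7,8,9}  ✓accept
'c' @ 6: {}  — state set empty
rest 'bbb' ignored (set empty)
end set {} — state 7 not in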